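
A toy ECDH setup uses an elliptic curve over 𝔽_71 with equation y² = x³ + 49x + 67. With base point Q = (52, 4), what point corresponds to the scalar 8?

Double-and-add on 8 = (1000)₂. Start with Q = (52, 4) for the leading 1-bit.
double: tangent at (52, 4): λ = (3·52² + 49)/(2·4) ≡ 67/8. 8⁻¹ ≡ 9 (mod 71) since 8·9 = 72 ≡ 1, so λ ≡ 67·9 ≡ 35.
  x = λ² - 52 - 52 = 1225 - 104 ≡ 56; y = λ·(52 - 56) - 4 ≡ 69. → (56, 69)
double: tangent at (56, 69): λ = (3·56² + 49)/(2·69) ≡ 14/67. 67⁻¹ ≡ 53 (mod 71) since 67·53 = 3551 ≡ 1, so λ ≡ 14·53 ≡ 32.
  x = λ² - 56 - 56 = 1024 - 112 ≡ 60; y = λ·(56 - 60) - 69 ≡ 16. → (60, 16)
double: tangent at (60, 16): λ = (3·60² + 49)/(2·16) ≡ 57/32. 32⁻¹ ≡ 20 (mod 71), so λ ≡ 57·20 ≡ 4.
  x = λ² - 60 - 60 = 16 - 120 ≡ 38; y = λ·(60 - 38) - 16 ≡ 1. → (38, 1)

(38, 1)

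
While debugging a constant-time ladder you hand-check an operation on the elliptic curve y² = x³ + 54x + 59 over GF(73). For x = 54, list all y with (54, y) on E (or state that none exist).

none

x³ + 54x + 59 = 160439 ≡ 58 (mod 73).
58 is a non-residue mod 73; no y exists.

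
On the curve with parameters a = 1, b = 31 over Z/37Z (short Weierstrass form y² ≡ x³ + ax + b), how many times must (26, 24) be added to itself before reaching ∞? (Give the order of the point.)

2P: tangent at (26, 24): λ = (3·26² + 1)/(2·24) ≡ 31/11. 11⁻¹ ≡ 27 (mod 37) since 11·27 = 297 ≡ 1, so λ ≡ 31·27 ≡ 23.
  x = λ² - 26 - 26 = 529 - 52 ≡ 33; y = λ·(26 - 33) - 24 ≡ 0. → (33, 0)
3P: (33, 0) + (26, 24). λ = (24 - 0)/(26 - 33) ≡ 24/30 mod 37. 30⁻¹ ≡ 21 (mod 37), so λ ≡ 23.
  x = λ² - 33 - 26 = 529 - 59 ≡ 26; y = λ·(33 - 26) - 0 ≡ 13. → (26, 13)
4P: (26, 13) + (26, 24): same x and y₁ ≡ -y₂, so the sum is ∞.
4P = ∞, so the order is 4.

4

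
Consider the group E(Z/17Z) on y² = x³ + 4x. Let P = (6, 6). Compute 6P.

Repeated addition: build up to 6P.
2P: tangent at (6, 6): λ = (3·6² + 4)/(2·6) ≡ 10/12. 12⁻¹ ≡ 10 (mod 17) since 12·10 = 120 ≡ 1, so λ ≡ 10·10 ≡ 15.
  x = λ² - 6 - 6 = 225 - 12 ≡ 9; y = λ·(6 - 9) - 6 ≡ 0. → (9, 0)
3P: (9, 0) + (6, 6). λ = (6 - 0)/(6 - 9) ≡ 6/14 mod 17. 14⁻¹ ≡ 11 (mod 17), so λ ≡ 15.
  x = λ² - 9 - 6 = 225 - 15 ≡ 6; y = λ·(9 - 6) - 0 ≡ 11. → (6, 11)
4P: (6, 11) + (6, 6): same x and y₁ ≡ -y₂, so the sum is O.
5P: O + (6, 6) = (6, 6) (identity).
6P: tangent at (6, 6): λ = (3·6² + 4)/(2·6) ≡ 10/12. 12⁻¹ ≡ 10 (mod 17), so λ ≡ 10·10 ≡ 15.
  x = λ² - 6 - 6 = 225 - 12 ≡ 9; y = λ·(6 - 9) - 6 ≡ 0. → (9, 0)

(9, 0)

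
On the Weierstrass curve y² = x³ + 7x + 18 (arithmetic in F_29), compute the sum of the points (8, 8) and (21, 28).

(7, 27)

(8, 8) + (21, 28). λ = (28 - 8)/(21 - 8) ≡ 20/13 mod 29. 13⁻¹ ≡ 9 (mod 29) since 13·9 = 117 ≡ 1, so λ ≡ 6.
  x = λ² - 8 - 21 = 36 - 29 ≡ 7; y = λ·(8 - 7) - 8 ≡ 27. → (7, 27)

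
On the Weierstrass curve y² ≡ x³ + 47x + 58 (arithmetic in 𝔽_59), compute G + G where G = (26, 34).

tangent at (26, 34): λ = (3·26² + 47)/(2·34) ≡ 10/9. 9⁻¹ ≡ 46 (mod 59) since 9·46 = 414 ≡ 1, so λ ≡ 10·46 ≡ 47.
  x = λ² - 26 - 26 = 2209 - 52 ≡ 33; y = λ·(26 - 33) - 34 ≡ 50. → (33, 50)

(33, 50)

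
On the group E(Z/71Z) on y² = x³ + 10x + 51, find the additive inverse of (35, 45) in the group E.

(35, 26)

-(35, 45) = (35, -45 mod 71) = (35, 26).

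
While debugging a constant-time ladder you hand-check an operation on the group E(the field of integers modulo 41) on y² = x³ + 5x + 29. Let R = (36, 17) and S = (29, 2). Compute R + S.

(40, 33)

(36, 17) + (29, 2). λ = (2 - 17)/(29 - 36) ≡ 26/34 mod 41. 34⁻¹ ≡ 35 (mod 41), so λ ≡ 8.
  x = λ² - 36 - 29 = 64 - 65 ≡ 40; y = λ·(36 - 40) - 17 ≡ 33. → (40, 33)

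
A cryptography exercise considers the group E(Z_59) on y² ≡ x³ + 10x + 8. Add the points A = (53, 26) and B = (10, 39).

(31, 14)

(53, 26) + (10, 39). λ = (39 - 26)/(10 - 53) ≡ 13/16 mod 59. 16⁻¹ ≡ 48 (mod 59), so λ ≡ 34.
  x = λ² - 53 - 10 = 1156 - 63 ≡ 31; y = λ·(53 - 31) - 26 ≡ 14. → (31, 14)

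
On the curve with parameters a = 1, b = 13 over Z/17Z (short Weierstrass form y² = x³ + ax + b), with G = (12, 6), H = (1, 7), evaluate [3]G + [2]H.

First 3G:
Repeated addition: build up to 3G.
2G: tangent at (12, 6): λ = (3·12² + 1)/(2·6) ≡ 8/12. 12⁻¹ ≡ 10 (mod 17), so λ ≡ 8·10 ≡ 12.
  x = λ² - 12 - 12 = 144 - 24 ≡ 1; y = λ·(12 - 1) - 6 ≡ 7. → (1, 7)
3G: (1, 7) + (12, 6). λ = (6 - 7)/(12 - 1) ≡ 16/11 mod 17. 11⁻¹ ≡ 14 (mod 17), so λ ≡ 3.
  x = λ² - 1 - 12 = 9 - 13 ≡ 13; y = λ·(1 - 13) - 7 ≡ 8. → (13, 8)
3G = (13, 8).
Next 2H:
Repeated addition: build up to 2H.
2H: tangent at (1, 7): λ = (3·1² + 1)/(2·7) ≡ 4/14. 14⁻¹ ≡ 11 (mod 17), so λ ≡ 4·11 ≡ 10.
  x = λ² - 1 - 1 = 100 - 2 ≡ 13; y = λ·(1 - 13) - 7 ≡ 9. → (13, 9)
2H = (13, 9).
Finally 3G + 2H:
(13, 8) + (13, 9): same x and y₁ ≡ -y₂, so the sum is ∞.

O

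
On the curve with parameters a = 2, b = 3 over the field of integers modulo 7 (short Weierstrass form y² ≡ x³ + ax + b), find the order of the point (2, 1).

6

2P: tangent at (2, 1): λ = (3·2² + 2)/(2·1) ≡ 0/2. 2⁻¹ ≡ 4 (mod 7) since 2·4 = 8 ≡ 1, so λ ≡ 0·4 ≡ 0.
  x = λ² - 2 - 2 = 0 - 4 ≡ 3; y = λ·(2 - 3) - 1 ≡ 6. → (3, 6)
3P: (3, 6) + (2, 1). λ = (1 - 6)/(2 - 3) ≡ 2/6 mod 7. 6⁻¹ ≡ 6 (mod 7) since 6·6 = 36 ≡ 1, so λ ≡ 5.
  x = λ² - 3 - 2 = 25 - 5 ≡ 6; y = λ·(3 - 6) - 6 ≡ 0. → (6, 0)
4P: (6, 0) + (2, 1). λ = (1 - 0)/(2 - 6) ≡ 1/3 mod 7. 3⁻¹ ≡ 5 (mod 7) since 3·5 = 15 ≡ 1, so λ ≡ 5.
  x = λ² - 6 - 2 = 25 - 8 ≡ 3; y = λ·(6 - 3) - 0 ≡ 1. → (3, 1)
5P: (3, 1) + (2, 1). λ = (1 - 1)/(2 - 3) ≡ 0/6 mod 7. 6⁻¹ ≡ 6 (mod 7) since 6·6 = 36 ≡ 1, so λ ≡ 0.
  x = λ² - 3 - 2 = 0 - 5 ≡ 2; y = λ·(3 - 2) - 1 ≡ 6. → (2, 6)
6P: (2, 6) + (2, 1): same x and y₁ ≡ -y₂, so the sum is O.
6P = O, so the order is 6.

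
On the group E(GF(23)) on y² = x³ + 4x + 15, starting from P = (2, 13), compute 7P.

Repeated addition: build up to 7P.
2P: tangent at (2, 13): λ = (3·2² + 4)/(2·13) ≡ 16/3. 3⁻¹ ≡ 8 (mod 23) since 3·8 = 24 ≡ 1, so λ ≡ 16·8 ≡ 13.
  x = λ² - 2 - 2 = 169 - 4 ≡ 4; y = λ·(2 - 4) - 13 ≡ 7. → (4, 7)
3P: (4, 7) + (2, 13). λ = (13 - 7)/(2 - 4) ≡ 6/21 mod 23. 21⁻¹ ≡ 11 (mod 23) since 21·11 = 231 ≡ 1, so λ ≡ 20.
  x = λ² - 4 - 2 = 400 - 6 ≡ 3; y = λ·(4 - 3) - 7 ≡ 13. → (3, 13)
4P: (3, 13) + (2, 13). λ = (13 - 13)/(2 - 3) ≡ 0/22 mod 23. 22⁻¹ ≡ 22 (mod 23) since 22·22 = 484 ≡ 1, so λ ≡ 0.
  x = λ² - 3 - 2 = 0 - 5 ≡ 18; y = λ·(3 - 18) - 13 ≡ 10. → (18, 10)
5P: (18, 10) + (2, 13). λ = (13 - 10)/(2 - 18) ≡ 3/7 mod 23. 7⁻¹ ≡ 10 (mod 23), so λ ≡ 7.
  x = λ² - 18 - 2 = 49 - 20 ≡ 6; y = λ·(18 - 6) - 10 ≡ 5. → (6, 5)
6P: (6, 5) + (2, 13). λ = (13 - 5)/(2 - 6) ≡ 8/19 mod 23. 19⁻¹ ≡ 17 (mod 23), so λ ≡ 21.
  x = λ² - 6 - 2 = 441 - 8 ≡ 19; y = λ·(6 - 19) - 5 ≡ 21. → (19, 21)
7P: (19, 21) + (2, 13). λ = (13 - 21)/(2 - 19) ≡ 15/6 mod 23. 6⁻¹ ≡ 4 (mod 23) since 6·4 = 24 ≡ 1, so λ ≡ 14.
  x = λ² - 19 - 2 = 196 - 21 ≡ 14; y = λ·(19 - 14) - 21 ≡ 3. → (14, 3)

(14, 3)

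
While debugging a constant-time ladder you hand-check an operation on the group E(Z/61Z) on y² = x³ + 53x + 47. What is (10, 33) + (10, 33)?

tangent at (10, 33): λ = (3·10² + 53)/(2·33) ≡ 48/5. 5⁻¹ ≡ 49 (mod 61) since 5·49 = 245 ≡ 1, so λ ≡ 48·49 ≡ 34.
  x = λ² - 10 - 10 = 1156 - 20 ≡ 38; y = λ·(10 - 38) - 33 ≡ 52. → (38, 52)

(38, 52)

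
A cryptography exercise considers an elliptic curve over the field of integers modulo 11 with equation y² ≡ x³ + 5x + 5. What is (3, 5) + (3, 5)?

tangent at (3, 5): λ = (3·3² + 5)/(2·5) ≡ 10/10. 10⁻¹ ≡ 10 (mod 11), so λ ≡ 10·10 ≡ 1.
  x = λ² - 3 - 3 = 1 - 6 ≡ 6; y = λ·(3 - 6) - 5 ≡ 3. → (6, 3)

(6, 3)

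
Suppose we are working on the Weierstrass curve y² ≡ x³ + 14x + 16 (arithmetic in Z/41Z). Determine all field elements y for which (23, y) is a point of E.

x³ + 14x + 16 = 12505 ≡ 0 (mod 41).
Only y = 0 satisfies y² ≡ 0.

0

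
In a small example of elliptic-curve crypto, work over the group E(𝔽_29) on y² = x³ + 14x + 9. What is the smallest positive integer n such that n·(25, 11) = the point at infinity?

8

2P: tangent at (25, 11): λ = (3·25² + 14)/(2·11) ≡ 4/22. 22⁻¹ ≡ 4 (mod 29), so λ ≡ 4·4 ≡ 16.
  x = λ² - 25 - 25 = 256 - 50 ≡ 3; y = λ·(25 - 3) - 11 ≡ 22. → (3, 22)
3P: (3, 22) + (25, 11). λ = (11 - 22)/(25 - 3) ≡ 18/22 mod 29. 22⁻¹ ≡ 4 (mod 29) since 22·4 = 88 ≡ 1, so λ ≡ 14.
  x = λ² - 3 - 25 = 196 - 28 ≡ 23; y = λ·(3 - 23) - 22 ≡ 17. → (23, 17)
4P: (23, 17) + (25, 11). λ = (11 - 17)/(25 - 23) ≡ 23/2 mod 29. 2⁻¹ ≡ 15 (mod 29), so λ ≡ 26.
  x = λ² - 23 - 25 = 676 - 48 ≡ 19; y = λ·(23 - 19) - 17 ≡ 0. → (19, 0)
5P: (19, 0) + (25, 11). λ = (11 - 0)/(25 - 19) ≡ 11/6 mod 29. 6⁻¹ ≡ 5 (mod 29), so λ ≡ 26.
  x = λ² - 19 - 25 = 676 - 44 ≡ 23; y = λ·(19 - 23) - 0 ≡ 12. → (23, 12)
6P: (23, 12) + (25, 11). λ = (11 - 12)/(25 - 23) ≡ 28/2 mod 29. 2⁻¹ ≡ 15 (mod 29), so λ ≡ 14.
  x = λ² - 23 - 25 = 196 - 48 ≡ 3; y = λ·(23 - 3) - 12 ≡ 7. → (3, 7)
7P: (3, 7) + (25, 11). λ = (11 - 7)/(25 - 3) ≡ 4/22 mod 29. 22⁻¹ ≡ 4 (mod 29), so λ ≡ 16.
  x = λ² - 3 - 25 = 256 - 28 ≡ 25; y = λ·(3 - 25) - 7 ≡ 18. → (25, 18)
8P: (25, 18) + (25, 11): same x and y₁ ≡ -y₂, so the sum is the point at infinity.
8P = the point at infinity, so the order is 8.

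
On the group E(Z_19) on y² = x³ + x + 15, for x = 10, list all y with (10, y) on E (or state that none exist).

none

x³ + 1x + 15 = 1025 ≡ 18 (mod 19).
18 is a non-residue mod 19; no y exists.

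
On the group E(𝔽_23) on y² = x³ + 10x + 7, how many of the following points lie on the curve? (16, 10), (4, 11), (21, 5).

2

(16, 10): 10² ≡ 8, rhs ≡ 8 → on.
(4, 11): 11² ≡ 6, rhs ≡ 19 → off.
(21, 5): 5² ≡ 2, rhs ≡ 2 → on.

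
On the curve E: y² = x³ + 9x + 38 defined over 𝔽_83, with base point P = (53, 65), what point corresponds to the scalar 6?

Repeated addition: build up to 6P.
2P: tangent at (53, 65): λ = (3·53² + 9)/(2·65) ≡ 53/47. 47⁻¹ ≡ 53 (mod 83), so λ ≡ 53·53 ≡ 70.
  x = λ² - 53 - 53 = 4900 - 106 ≡ 63; y = λ·(53 - 63) - 65 ≡ 65. → (63, 65)
3P: (63, 65) + (53, 65). λ = (65 - 65)/(53 - 63) ≡ 0/73 mod 83. 73⁻¹ ≡ 58 (mod 83) since 73·58 = 4234 ≡ 1, so λ ≡ 0.
  x = λ² - 63 - 53 = 0 - 116 ≡ 50; y = λ·(63 - 50) - 65 ≡ 18. → (50, 18)
4P: (50, 18) + (53, 65). λ = (65 - 18)/(53 - 50) ≡ 47/3 mod 83. 3⁻¹ ≡ 28 (mod 83), so λ ≡ 71.
  x = λ² - 50 - 53 = 5041 - 103 ≡ 41; y = λ·(50 - 41) - 18 ≡ 40. → (41, 40)
5P: (41, 40) + (53, 65). λ = (65 - 40)/(53 - 41) ≡ 25/12 mod 83. 12⁻¹ ≡ 7 (mod 83), so λ ≡ 9.
  x = λ² - 41 - 53 = 81 - 94 ≡ 70; y = λ·(41 - 70) - 40 ≡ 31. → (70, 31)
6P: (70, 31) + (53, 65). λ = (65 - 31)/(53 - 70) ≡ 34/66 mod 83. 66⁻¹ ≡ 39 (mod 83) since 66·39 = 2574 ≡ 1, so λ ≡ 81.
  x = λ² - 70 - 53 = 6561 - 123 ≡ 47; y = λ·(70 - 47) - 31 ≡ 6. → (47, 6)

(47, 6)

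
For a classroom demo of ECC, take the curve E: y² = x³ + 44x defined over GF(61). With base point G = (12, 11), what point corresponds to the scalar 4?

(14, 26)

Double-and-add on 4 = (100)₂. Start with G = (12, 11) for the leading 1-bit.
double: tangent at (12, 11): λ = (3·12² + 44)/(2·11) ≡ 49/22. 22⁻¹ ≡ 25 (mod 61), so λ ≡ 49·25 ≡ 5.
  x = λ² - 12 - 12 = 25 - 24 ≡ 1; y = λ·(12 - 1) - 11 ≡ 44. → (1, 44)
double: tangent at (1, 44): λ = (3·1² + 44)/(2·44) ≡ 47/27. 27⁻¹ ≡ 52 (mod 61), so λ ≡ 47·52 ≡ 4.
  x = λ² - 1 - 1 = 16 - 2 ≡ 14; y = λ·(1 - 14) - 44 ≡ 26. → (14, 26)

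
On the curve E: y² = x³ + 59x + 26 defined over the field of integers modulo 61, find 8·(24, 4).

Write Q = (24, 4).
Double-and-add on 8 = (1000)₂. Start with Q = (24, 4) for the leading 1-bit.
double: tangent at (24, 4): λ = (3·24² + 59)/(2·4) ≡ 18/8. 8⁻¹ ≡ 23 (mod 61), so λ ≡ 18·23 ≡ 48.
  x = λ² - 24 - 24 = 2304 - 48 ≡ 60; y = λ·(24 - 60) - 4 ≡ 37. → (60, 37)
double: tangent at (60, 37): λ = (3·60² + 59)/(2·37) ≡ 1/13. 13⁻¹ ≡ 47 (mod 61) since 13·47 = 611 ≡ 1, so λ ≡ 1·47 ≡ 47.
  x = λ² - 60 - 60 = 2209 - 120 ≡ 15; y = λ·(60 - 15) - 37 ≡ 4. → (15, 4)
double: tangent at (15, 4): λ = (3·15² + 59)/(2·4) ≡ 2/8. 8⁻¹ ≡ 23 (mod 61), so λ ≡ 2·23 ≡ 46.
  x = λ² - 15 - 15 = 2116 - 30 ≡ 12; y = λ·(15 - 12) - 4 ≡ 12. → (12, 12)

(12, 12)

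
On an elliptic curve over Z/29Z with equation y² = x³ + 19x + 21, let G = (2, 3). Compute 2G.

tangent at (2, 3): λ = (3·2² + 19)/(2·3) ≡ 2/6. 6⁻¹ ≡ 5 (mod 29) since 6·5 = 30 ≡ 1, so λ ≡ 2·5 ≡ 10.
  x = λ² - 2 - 2 = 100 - 4 ≡ 9; y = λ·(2 - 9) - 3 ≡ 14. → (9, 14)

(9, 14)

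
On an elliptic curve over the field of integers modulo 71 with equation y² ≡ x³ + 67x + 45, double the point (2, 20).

tangent at (2, 20): λ = (3·2² + 67)/(2·20) ≡ 8/40. 40⁻¹ ≡ 16 (mod 71), so λ ≡ 8·16 ≡ 57.
  x = λ² - 2 - 2 = 3249 - 4 ≡ 50; y = λ·(2 - 50) - 20 ≡ 13. → (50, 13)

(50, 13)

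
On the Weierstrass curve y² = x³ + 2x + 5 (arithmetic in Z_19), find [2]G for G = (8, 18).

tangent at (8, 18): λ = (3·8² + 2)/(2·18) ≡ 4/17. 17⁻¹ ≡ 9 (mod 19), so λ ≡ 4·9 ≡ 17.
  x = λ² - 8 - 8 = 289 - 16 ≡ 7; y = λ·(8 - 7) - 18 ≡ 18. → (7, 18)

(7, 18)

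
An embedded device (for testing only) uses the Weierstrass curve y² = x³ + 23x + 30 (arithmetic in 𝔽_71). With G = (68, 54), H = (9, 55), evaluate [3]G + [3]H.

(58, 27)

First 3G:
Repeated addition: build up to 3G.
2G: tangent at (68, 54): λ = (3·68² + 23)/(2·54) ≡ 50/37. 37⁻¹ ≡ 48 (mod 71), so λ ≡ 50·48 ≡ 57.
  x = λ² - 68 - 68 = 3249 - 136 ≡ 60; y = λ·(68 - 60) - 54 ≡ 47. → (60, 47)
3G: (60, 47) + (68, 54). λ = (54 - 47)/(68 - 60) ≡ 7/8 mod 71. 8⁻¹ ≡ 9 (mod 71), so λ ≡ 63.
  x = λ² - 60 - 68 = 3969 - 128 ≡ 7; y = λ·(60 - 7) - 47 ≡ 26. → (7, 26)
3G = (7, 26).
Next 3H:
Repeated addition: build up to 3H.
2H: tangent at (9, 55): λ = (3·9² + 23)/(2·55) ≡ 53/39. 39⁻¹ ≡ 51 (mod 71) since 39·51 = 1989 ≡ 1, so λ ≡ 53·51 ≡ 5.
  x = λ² - 9 - 9 = 25 - 18 ≡ 7; y = λ·(9 - 7) - 55 ≡ 26. → (7, 26)
3H: (7, 26) + (9, 55). λ = (55 - 26)/(9 - 7) ≡ 29/2 mod 71. 2⁻¹ ≡ 36 (mod 71), so λ ≡ 50.
  x = λ² - 7 - 9 = 2500 - 16 ≡ 70; y = λ·(7 - 70) - 26 ≡ 19. → (70, 19)
3H = (70, 19).
Finally 3G + 3H:
(7, 26) + (70, 19). λ = (19 - 26)/(70 - 7) ≡ 64/63 mod 71. 63⁻¹ ≡ 62 (mod 71) since 63·62 = 3906 ≡ 1, so λ ≡ 63.
  x = λ² - 7 - 70 = 3969 - 77 ≡ 58; y = λ·(7 - 58) - 26 ≡ 27. → (58, 27)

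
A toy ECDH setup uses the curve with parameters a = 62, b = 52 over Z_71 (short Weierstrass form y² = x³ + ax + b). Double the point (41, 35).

tangent at (41, 35): λ = (3·41² + 62)/(2·35) ≡ 64/70. 70⁻¹ ≡ 70 (mod 71), so λ ≡ 64·70 ≡ 7.
  x = λ² - 41 - 41 = 49 - 82 ≡ 38; y = λ·(41 - 38) - 35 ≡ 57. → (38, 57)

(38, 57)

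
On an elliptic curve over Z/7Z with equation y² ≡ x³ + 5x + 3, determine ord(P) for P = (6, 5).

3

2P: tangent at (6, 5): λ = (3·6² + 5)/(2·5) ≡ 1/3. 3⁻¹ ≡ 5 (mod 7), so λ ≡ 1·5 ≡ 5.
  x = λ² - 6 - 6 = 25 - 12 ≡ 6; y = λ·(6 - 6) - 5 ≡ 2. → (6, 2)
3P: (6, 2) + (6, 5): same x and y₁ ≡ -y₂, so the sum is O.
3P = O, so the order is 3.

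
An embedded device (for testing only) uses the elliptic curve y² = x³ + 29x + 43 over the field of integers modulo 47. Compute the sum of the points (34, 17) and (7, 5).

(12, 45)

(34, 17) + (7, 5). λ = (5 - 17)/(7 - 34) ≡ 35/20 mod 47. 20⁻¹ ≡ 40 (mod 47) since 20·40 = 800 ≡ 1, so λ ≡ 37.
  x = λ² - 34 - 7 = 1369 - 41 ≡ 12; y = λ·(34 - 12) - 17 ≡ 45. → (12, 45)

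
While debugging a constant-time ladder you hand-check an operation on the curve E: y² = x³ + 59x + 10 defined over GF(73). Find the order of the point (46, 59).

9

2P: tangent at (46, 59): λ = (3·46² + 59)/(2·59) ≡ 56/45. 45⁻¹ ≡ 13 (mod 73), so λ ≡ 56·13 ≡ 71.
  x = λ² - 46 - 46 = 5041 - 92 ≡ 58; y = λ·(46 - 58) - 59 ≡ 38. → (58, 38)
3P: (58, 38) + (46, 59). λ = (59 - 38)/(46 - 58) ≡ 21/61 mod 73. 61⁻¹ ≡ 6 (mod 73), so λ ≡ 53.
  x = λ² - 58 - 46 = 2809 - 104 ≡ 4; y = λ·(58 - 4) - 38 ≡ 50. → (4, 50)
4P: (4, 50) + (46, 59). λ = (59 - 50)/(46 - 4) ≡ 9/42 mod 73. 42⁻¹ ≡ 40 (mod 73) since 42·40 = 1680 ≡ 1, so λ ≡ 68.
  x = λ² - 4 - 46 = 4624 - 50 ≡ 48; y = λ·(4 - 48) - 50 ≡ 24. → (48, 24)
5P: (48, 24) + (46, 59). λ = (59 - 24)/(46 - 48) ≡ 35/71 mod 73. 71⁻¹ ≡ 36 (mod 73) since 71·36 = 2556 ≡ 1, so λ ≡ 19.
  x = λ² - 48 - 46 = 361 - 94 ≡ 48; y = λ·(48 - 48) - 24 ≡ 49. → (48, 49)
6P: (48, 49) + (46, 59). λ = (59 - 49)/(46 - 48) ≡ 10/71 mod 73. 71⁻¹ ≡ 36 (mod 73) since 71·36 = 2556 ≡ 1, so λ ≡ 68.
  x = λ² - 48 - 46 = 4624 - 94 ≡ 4; y = λ·(48 - 4) - 49 ≡ 23. → (4, 23)
7P: (4, 23) + (46, 59). λ = (59 - 23)/(46 - 4) ≡ 36/42 mod 73. 42⁻¹ ≡ 40 (mod 73) since 42·40 = 1680 ≡ 1, so λ ≡ 53.
  x = λ² - 4 - 46 = 2809 - 50 ≡ 58; y = λ·(4 - 58) - 23 ≡ 35. → (58, 35)
8P: (58, 35) + (46, 59). λ = (59 - 35)/(46 - 58) ≡ 24/61 mod 73. 61⁻¹ ≡ 6 (mod 73), so λ ≡ 71.
  x = λ² - 58 - 46 = 5041 - 104 ≡ 46; y = λ·(58 - 46) - 35 ≡ 14. → (46, 14)
9P: (46, 14) + (46, 59): same x and y₁ ≡ -y₂, so the sum is ∞.
9P = ∞, so the order is 9.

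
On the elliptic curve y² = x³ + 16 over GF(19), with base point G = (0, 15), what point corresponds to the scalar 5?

Double-and-add on 5 = (101)₂. Start with G = (0, 15) for the leading 1-bit.
double: tangent at (0, 15): λ = (3·0² + 0)/(2·15) ≡ 0/11. 11⁻¹ ≡ 7 (mod 19), so λ ≡ 0·7 ≡ 0.
  x = λ² - 0 - 0 = 0 - 0 ≡ 0; y = λ·(0 - 0) - 15 ≡ 4. → (0, 4)
double: tangent at (0, 4): λ = (3·0² + 0)/(2·4) ≡ 0/8. 8⁻¹ ≡ 12 (mod 19), so λ ≡ 0·12 ≡ 0.
  x = λ² - 0 - 0 = 0 - 0 ≡ 0; y = λ·(0 - 0) - 4 ≡ 15. → (0, 15)
add G: tangent at (0, 15): λ = (3·0² + 0)/(2·15) ≡ 0/11. 11⁻¹ ≡ 7 (mod 19), so λ ≡ 0·7 ≡ 0.
  x = λ² - 0 - 0 = 0 - 0 ≡ 0; y = λ·(0 - 0) - 15 ≡ 4. → (0, 4)

(0, 4)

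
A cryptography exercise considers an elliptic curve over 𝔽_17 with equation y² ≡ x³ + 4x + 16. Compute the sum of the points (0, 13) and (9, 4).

(9, 13)

(0, 13) + (9, 4). λ = (4 - 13)/(9 - 0) ≡ 8/9 mod 17. 9⁻¹ ≡ 2 (mod 17), so λ ≡ 16.
  x = λ² - 0 - 9 = 256 - 9 ≡ 9; y = λ·(0 - 9) - 13 ≡ 13. → (9, 13)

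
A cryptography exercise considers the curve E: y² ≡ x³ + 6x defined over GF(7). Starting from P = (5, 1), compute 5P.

(5, 1)

Repeated addition: build up to 5P.
2P: tangent at (5, 1): λ = (3·5² + 6)/(2·1) ≡ 4/2. 2⁻¹ ≡ 4 (mod 7), so λ ≡ 4·4 ≡ 2.
  x = λ² - 5 - 5 = 4 - 10 ≡ 1; y = λ·(5 - 1) - 1 ≡ 0. → (1, 0)
3P: (1, 0) + (5, 1). λ = (1 - 0)/(5 - 1) ≡ 1/4 mod 7. 4⁻¹ ≡ 2 (mod 7) since 4·2 = 8 ≡ 1, so λ ≡ 2.
  x = λ² - 1 - 5 = 4 - 6 ≡ 5; y = λ·(1 - 5) - 0 ≡ 6. → (5, 6)
4P: (5, 6) + (5, 1): same x and y₁ ≡ -y₂, so the sum is O.
5P: O + (5, 1) = (5, 1) (identity).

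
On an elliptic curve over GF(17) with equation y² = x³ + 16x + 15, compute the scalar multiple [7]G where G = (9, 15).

Repeated addition: build up to 7G.
2G: tangent at (9, 15): λ = (3·9² + 16)/(2·15) ≡ 4/13. 13⁻¹ ≡ 4 (mod 17), so λ ≡ 4·4 ≡ 16.
  x = λ² - 9 - 9 = 256 - 18 ≡ 0; y = λ·(9 - 0) - 15 ≡ 10. → (0, 10)
3G: (0, 10) + (9, 15). λ = (15 - 10)/(9 - 0) ≡ 5/9 mod 17. 9⁻¹ ≡ 2 (mod 17), so λ ≡ 10.
  x = λ² - 0 - 9 = 100 - 9 ≡ 6; y = λ·(0 - 6) - 10 ≡ 15. → (6, 15)
4G: (6, 15) + (9, 15). λ = (15 - 15)/(9 - 6) ≡ 0/3 mod 17. 3⁻¹ ≡ 6 (mod 17) since 3·6 = 18 ≡ 1, so λ ≡ 0.
  x = λ² - 6 - 9 = 0 - 15 ≡ 2; y = λ·(6 - 2) - 15 ≡ 2. → (2, 2)
5G: (2, 2) + (9, 15). λ = (15 - 2)/(9 - 2) ≡ 13/7 mod 17. 7⁻¹ ≡ 5 (mod 17), so λ ≡ 14.
  x = λ² - 2 - 9 = 196 - 11 ≡ 15; y = λ·(2 - 15) - 2 ≡ 3. → (15, 3)
6G: (15, 3) + (9, 15). λ = (15 - 3)/(9 - 15) ≡ 12/11 mod 17. 11⁻¹ ≡ 14 (mod 17), so λ ≡ 15.
  x = λ² - 15 - 9 = 225 - 24 ≡ 14; y = λ·(15 - 14) - 3 ≡ 12. → (14, 12)
7G: (14, 12) + (9, 15). λ = (15 - 12)/(9 - 14) ≡ 3/12 mod 17. 12⁻¹ ≡ 10 (mod 17), so λ ≡ 13.
  x = λ² - 14 - 9 = 169 - 23 ≡ 10; y = λ·(14 - 10) - 12 ≡ 6. → (10, 6)

(10, 6)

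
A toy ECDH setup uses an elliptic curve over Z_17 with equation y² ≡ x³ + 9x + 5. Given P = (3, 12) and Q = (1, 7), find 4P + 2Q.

(3, 12)

First 4P:
Repeated addition: build up to 4P.
2P: tangent at (3, 12): λ = (3·3² + 9)/(2·12) ≡ 2/7. 7⁻¹ ≡ 5 (mod 17) since 7·5 = 35 ≡ 1, so λ ≡ 2·5 ≡ 10.
  x = λ² - 3 - 3 = 100 - 6 ≡ 9; y = λ·(3 - 9) - 12 ≡ 13. → (9, 13)
3P: (9, 13) + (3, 12). λ = (12 - 13)/(3 - 9) ≡ 16/11 mod 17. 11⁻¹ ≡ 14 (mod 17) since 11·14 = 154 ≡ 1, so λ ≡ 3.
  x = λ² - 9 - 3 = 9 - 12 ≡ 14; y = λ·(9 - 14) - 13 ≡ 6. → (14, 6)
4P: (14, 6) + (3, 12). λ = (12 - 6)/(3 - 14) ≡ 6/6 mod 17. 6⁻¹ ≡ 3 (mod 17), so λ ≡ 1.
  x = λ² - 14 - 3 = 1 - 17 ≡ 1; y = λ·(14 - 1) - 6 ≡ 7. → (1, 7)
4P = (1, 7).
Next 2Q:
Repeated addition: build up to 2Q.
2Q: tangent at (1, 7): λ = (3·1² + 9)/(2·7) ≡ 12/14. 14⁻¹ ≡ 11 (mod 17) since 14·11 = 154 ≡ 1, so λ ≡ 12·11 ≡ 13.
  x = λ² - 1 - 1 = 169 - 2 ≡ 14; y = λ·(1 - 14) - 7 ≡ 11. → (14, 11)
2Q = (14, 11).
Finally 4P + 2Q:
(1, 7) + (14, 11). λ = (11 - 7)/(14 - 1) ≡ 4/13 mod 17. 13⁻¹ ≡ 4 (mod 17) since 13·4 = 52 ≡ 1, so λ ≡ 16.
  x = λ² - 1 - 14 = 256 - 15 ≡ 3; y = λ·(1 - 3) - 7 ≡ 12. → (3, 12)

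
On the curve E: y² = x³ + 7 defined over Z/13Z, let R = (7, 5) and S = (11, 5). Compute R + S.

(7, 5) + (11, 5). λ = (5 - 5)/(11 - 7) ≡ 0/4 mod 13. 4⁻¹ ≡ 10 (mod 13), so λ ≡ 0.
  x = λ² - 7 - 11 = 0 - 18 ≡ 8; y = λ·(7 - 8) - 5 ≡ 8. → (8, 8)

(8, 8)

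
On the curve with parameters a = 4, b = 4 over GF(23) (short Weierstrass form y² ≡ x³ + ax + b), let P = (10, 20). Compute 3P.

Repeated addition: build up to 3P.
2P: tangent at (10, 20): λ = (3·10² + 4)/(2·20) ≡ 5/17. 17⁻¹ ≡ 19 (mod 23), so λ ≡ 5·19 ≡ 3.
  x = λ² - 10 - 10 = 9 - 20 ≡ 12; y = λ·(10 - 12) - 20 ≡ 20. → (12, 20)
3P: (12, 20) + (10, 20). λ = (20 - 20)/(10 - 12) ≡ 0/21 mod 23. 21⁻¹ ≡ 11 (mod 23), so λ ≡ 0.
  x = λ² - 12 - 10 = 0 - 22 ≡ 1; y = λ·(12 - 1) - 20 ≡ 3. → (1, 3)

(1, 3)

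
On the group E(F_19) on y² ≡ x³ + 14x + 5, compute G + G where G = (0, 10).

(6, 1)

tangent at (0, 10): λ = (3·0² + 14)/(2·10) ≡ 14/1. 1⁻¹ ≡ 1 (mod 19), so λ ≡ 14·1 ≡ 14.
  x = λ² - 0 - 0 = 196 - 0 ≡ 6; y = λ·(0 - 6) - 10 ≡ 1. → (6, 1)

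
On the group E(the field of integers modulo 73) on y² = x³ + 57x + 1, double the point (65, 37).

(40, 56)

tangent at (65, 37): λ = (3·65² + 57)/(2·37) ≡ 30/1. 1⁻¹ ≡ 1 (mod 73), so λ ≡ 30·1 ≡ 30.
  x = λ² - 65 - 65 = 900 - 130 ≡ 40; y = λ·(65 - 40) - 37 ≡ 56. → (40, 56)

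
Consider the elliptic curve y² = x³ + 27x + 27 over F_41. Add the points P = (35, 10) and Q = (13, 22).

(35, 10) + (13, 22). λ = (22 - 10)/(13 - 35) ≡ 12/19 mod 41. 19⁻¹ ≡ 13 (mod 41), so λ ≡ 33.
  x = λ² - 35 - 13 = 1089 - 48 ≡ 16; y = λ·(35 - 16) - 10 ≡ 2. → (16, 2)

(16, 2)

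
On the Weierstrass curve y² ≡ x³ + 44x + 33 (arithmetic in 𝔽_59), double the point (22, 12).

(13, 18)

tangent at (22, 12): λ = (3·22² + 44)/(2·12) ≡ 21/24. 24⁻¹ ≡ 32 (mod 59), so λ ≡ 21·32 ≡ 23.
  x = λ² - 22 - 22 = 529 - 44 ≡ 13; y = λ·(22 - 13) - 12 ≡ 18. → (13, 18)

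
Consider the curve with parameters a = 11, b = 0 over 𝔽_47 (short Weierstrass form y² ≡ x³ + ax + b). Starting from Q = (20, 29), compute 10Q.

Repeated addition: build up to 10Q.
2Q: tangent at (20, 29): λ = (3·20² + 11)/(2·29) ≡ 36/11. 11⁻¹ ≡ 30 (mod 47) since 11·30 = 330 ≡ 1, so λ ≡ 36·30 ≡ 46.
  x = λ² - 20 - 20 = 2116 - 40 ≡ 8; y = λ·(20 - 8) - 29 ≡ 6. → (8, 6)
3Q: (8, 6) + (20, 29). λ = (29 - 6)/(20 - 8) ≡ 23/12 mod 47. 12⁻¹ ≡ 4 (mod 47) since 12·4 = 48 ≡ 1, so λ ≡ 45.
  x = λ² - 8 - 20 = 2025 - 28 ≡ 23; y = λ·(8 - 23) - 6 ≡ 24. → (23, 24)
4Q: (23, 24) + (20, 29). λ = (29 - 24)/(20 - 23) ≡ 5/44 mod 47. 44⁻¹ ≡ 31 (mod 47), so λ ≡ 14.
  x = λ² - 23 - 20 = 196 - 43 ≡ 12; y = λ·(23 - 12) - 24 ≡ 36. → (12, 36)
5Q: (12, 36) + (20, 29). λ = (29 - 36)/(20 - 12) ≡ 40/8 mod 47. 8⁻¹ ≡ 6 (mod 47), so λ ≡ 5.
  x = λ² - 12 - 20 = 25 - 32 ≡ 40; y = λ·(12 - 40) - 36 ≡ 12. → (40, 12)
6Q: (40, 12) + (20, 29). λ = (29 - 12)/(20 - 40) ≡ 17/27 mod 47. 27⁻¹ ≡ 7 (mod 47), so λ ≡ 25.
  x = λ² - 40 - 20 = 625 - 60 ≡ 1; y = λ·(40 - 1) - 12 ≡ 23. → (1, 23)
7Q: (1, 23) + (20, 29). λ = (29 - 23)/(20 - 1) ≡ 6/19 mod 47. 19⁻¹ ≡ 5 (mod 47), so λ ≡ 30.
  x = λ² - 1 - 20 = 900 - 21 ≡ 33; y = λ·(1 - 33) - 23 ≡ 4. → (33, 4)
8Q: (33, 4) + (20, 29). λ = (29 - 4)/(20 - 33) ≡ 25/34 mod 47. 34⁻¹ ≡ 18 (mod 47), so λ ≡ 27.
  x = λ² - 33 - 20 = 729 - 53 ≡ 18; y = λ·(33 - 18) - 4 ≡ 25. → (18, 25)
9Q: (18, 25) + (20, 29). λ = (29 - 25)/(20 - 18) ≡ 4/2 mod 47. 2⁻¹ ≡ 24 (mod 47), so λ ≡ 2.
  x = λ² - 18 - 20 = 4 - 38 ≡ 13; y = λ·(18 - 13) - 25 ≡ 32. → (13, 32)
10Q: (13, 32) + (20, 29). λ = (29 - 32)/(20 - 13) ≡ 44/7 mod 47. 7⁻¹ ≡ 27 (mod 47) since 7·27 = 189 ≡ 1, so λ ≡ 13.
  x = λ² - 13 - 20 = 169 - 33 ≡ 42; y = λ·(13 - 42) - 32 ≡ 14. → (42, 14)

(42, 14)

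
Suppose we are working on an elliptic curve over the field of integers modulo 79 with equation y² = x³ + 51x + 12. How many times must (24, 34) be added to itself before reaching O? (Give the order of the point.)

3

2P: tangent at (24, 34): λ = (3·24² + 51)/(2·34) ≡ 41/68. 68⁻¹ ≡ 43 (mod 79), so λ ≡ 41·43 ≡ 25.
  x = λ² - 24 - 24 = 625 - 48 ≡ 24; y = λ·(24 - 24) - 34 ≡ 45. → (24, 45)
3P: (24, 45) + (24, 34): same x and y₁ ≡ -y₂, so the sum is O.
3P = O, so the order is 3.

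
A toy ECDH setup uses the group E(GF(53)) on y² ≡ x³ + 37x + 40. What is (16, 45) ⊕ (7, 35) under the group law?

(16, 45) + (7, 35). λ = (35 - 45)/(7 - 16) ≡ 43/44 mod 53. 44⁻¹ ≡ 47 (mod 53), so λ ≡ 7.
  x = λ² - 16 - 7 = 49 - 23 ≡ 26; y = λ·(16 - 26) - 45 ≡ 44. → (26, 44)

(26, 44)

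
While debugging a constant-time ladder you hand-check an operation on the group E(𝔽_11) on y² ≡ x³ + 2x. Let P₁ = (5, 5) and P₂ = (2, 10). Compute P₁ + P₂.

(8, 0)

(5, 5) + (2, 10). λ = (10 - 5)/(2 - 5) ≡ 5/8 mod 11. 8⁻¹ ≡ 7 (mod 11) since 8·7 = 56 ≡ 1, so λ ≡ 2.
  x = λ² - 5 - 2 = 4 - 7 ≡ 8; y = λ·(5 - 8) - 5 ≡ 0. → (8, 0)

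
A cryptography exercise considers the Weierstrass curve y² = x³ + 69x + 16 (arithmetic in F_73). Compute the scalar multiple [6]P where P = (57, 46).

(51, 25)

Repeated addition: build up to 6P.
2P: tangent at (57, 46): λ = (3·57² + 69)/(2·46) ≡ 34/19. 19⁻¹ ≡ 50 (mod 73), so λ ≡ 34·50 ≡ 21.
  x = λ² - 57 - 57 = 441 - 114 ≡ 35; y = λ·(57 - 35) - 46 ≡ 51. → (35, 51)
3P: (35, 51) + (57, 46). λ = (46 - 51)/(57 - 35) ≡ 68/22 mod 73. 22⁻¹ ≡ 10 (mod 73) since 22·10 = 220 ≡ 1, so λ ≡ 23.
  x = λ² - 35 - 57 = 529 - 92 ≡ 72; y = λ·(35 - 72) - 51 ≡ 47. → (72, 47)
4P: (72, 47) + (57, 46). λ = (46 - 47)/(57 - 72) ≡ 72/58 mod 73. 58⁻¹ ≡ 34 (mod 73) since 58·34 = 1972 ≡ 1, so λ ≡ 39.
  x = λ² - 72 - 57 = 1521 - 129 ≡ 5; y = λ·(72 - 5) - 47 ≡ 11. → (5, 11)
5P: (5, 11) + (57, 46). λ = (46 - 11)/(57 - 5) ≡ 35/52 mod 73. 52⁻¹ ≡ 66 (mod 73) since 52·66 = 3432 ≡ 1, so λ ≡ 47.
  x = λ² - 5 - 57 = 2209 - 62 ≡ 30; y = λ·(5 - 30) - 11 ≡ 55. → (30, 55)
6P: (30, 55) + (57, 46). λ = (46 - 55)/(57 - 30) ≡ 64/27 mod 73. 27⁻¹ ≡ 46 (mod 73), so λ ≡ 24.
  x = λ² - 30 - 57 = 576 - 87 ≡ 51; y = λ·(30 - 51) - 55 ≡ 25. → (51, 25)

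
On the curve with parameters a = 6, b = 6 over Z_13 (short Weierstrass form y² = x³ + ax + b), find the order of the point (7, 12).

8

2P: tangent at (7, 12): λ = (3·7² + 6)/(2·12) ≡ 10/11. 11⁻¹ ≡ 6 (mod 13) since 11·6 = 66 ≡ 1, so λ ≡ 10·6 ≡ 8.
  x = λ² - 7 - 7 = 64 - 14 ≡ 11; y = λ·(7 - 11) - 12 ≡ 8. → (11, 8)
3P: (11, 8) + (7, 12). λ = (12 - 8)/(7 - 11) ≡ 4/9 mod 13. 9⁻¹ ≡ 3 (mod 13), so λ ≡ 12.
  x = λ² - 11 - 7 = 144 - 18 ≡ 9; y = λ·(11 - 9) - 8 ≡ 3. → (9, 3)
4P: (9, 3) + (7, 12). λ = (12 - 3)/(7 - 9) ≡ 9/11 mod 13. 11⁻¹ ≡ 6 (mod 13) since 11·6 = 66 ≡ 1, so λ ≡ 2.
  x = λ² - 9 - 7 = 4 - 16 ≡ 1; y = λ·(9 - 1) - 3 ≡ 0. → (1, 0)
5P: (1, 0) + (7, 12). λ = (12 - 0)/(7 - 1) ≡ 12/6 mod 13. 6⁻¹ ≡ 11 (mod 13), so λ ≡ 2.
  x = λ² - 1 - 7 = 4 - 8 ≡ 9; y = λ·(1 - 9) - 0 ≡ 10. → (9, 10)
6P: (9, 10) + (7, 12). λ = (12 - 10)/(7 - 9) ≡ 2/11 mod 13. 11⁻¹ ≡ 6 (mod 13), so λ ≡ 12.
  x = λ² - 9 - 7 = 144 - 16 ≡ 11; y = λ·(9 - 11) - 10 ≡ 5. → (11, 5)
7P: (11, 5) + (7, 12). λ = (12 - 5)/(7 - 11) ≡ 7/9 mod 13. 9⁻¹ ≡ 3 (mod 13), so λ ≡ 8.
  x = λ² - 11 - 7 = 64 - 18 ≡ 7; y = λ·(11 - 7) - 5 ≡ 1. → (7, 1)
8P: (7, 1) + (7, 12): same x and y₁ ≡ -y₂, so the sum is O.
8P = O, so the order is 8.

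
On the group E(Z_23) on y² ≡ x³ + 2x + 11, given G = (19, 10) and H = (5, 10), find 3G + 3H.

(17, 6)

First 3G:
Repeated addition: build up to 3G.
2G: tangent at (19, 10): λ = (3·19² + 2)/(2·10) ≡ 4/20. 20⁻¹ ≡ 15 (mod 23) since 20·15 = 300 ≡ 1, so λ ≡ 4·15 ≡ 14.
  x = λ² - 19 - 19 = 196 - 38 ≡ 20; y = λ·(19 - 20) - 10 ≡ 22. → (20, 22)
3G: (20, 22) + (19, 10). λ = (10 - 22)/(19 - 20) ≡ 11/22 mod 23. 22⁻¹ ≡ 22 (mod 23), so λ ≡ 12.
  x = λ² - 20 - 19 = 144 - 39 ≡ 13; y = λ·(20 - 13) - 22 ≡ 16. → (13, 16)
3G = (13, 16).
Next 3H:
Repeated addition: build up to 3H.
2H: tangent at (5, 10): λ = (3·5² + 2)/(2·10) ≡ 8/20. 20⁻¹ ≡ 15 (mod 23) since 20·15 = 300 ≡ 1, so λ ≡ 8·15 ≡ 5.
  x = λ² - 5 - 5 = 25 - 10 ≡ 15; y = λ·(5 - 15) - 10 ≡ 9. → (15, 9)
3H: (15, 9) + (5, 10). λ = (10 - 9)/(5 - 15) ≡ 1/13 mod 23. 13⁻¹ ≡ 16 (mod 23), so λ ≡ 16.
  x = λ² - 15 - 5 = 256 - 20 ≡ 6; y = λ·(15 - 6) - 9 ≡ 20. → (6, 20)
3H = (6, 20).
Finally 3G + 3H:
(13, 16) + (6, 20). λ = (20 - 16)/(6 - 13) ≡ 4/16 mod 23. 16⁻¹ ≡ 13 (mod 23) since 16·13 = 208 ≡ 1, so λ ≡ 6.
  x = λ² - 13 - 6 = 36 - 19 ≡ 17; y = λ·(13 - 17) - 16 ≡ 6. → (17, 6)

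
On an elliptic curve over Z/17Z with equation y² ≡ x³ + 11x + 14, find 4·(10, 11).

(13, 5)

Write Q = (10, 11).
Double-and-add on 4 = (100)₂. Start with Q = (10, 11) for the leading 1-bit.
double: tangent at (10, 11): λ = (3·10² + 11)/(2·11) ≡ 5/5. 5⁻¹ ≡ 7 (mod 17), so λ ≡ 5·7 ≡ 1.
  x = λ² - 10 - 10 = 1 - 20 ≡ 15; y = λ·(10 - 15) - 11 ≡ 1. → (15, 1)
double: tangent at (15, 1): λ = (3·15² + 11)/(2·1) ≡ 6/2. 2⁻¹ ≡ 9 (mod 17), so λ ≡ 6·9 ≡ 3.
  x = λ² - 15 - 15 = 9 - 30 ≡ 13; y = λ·(15 - 13) - 1 ≡ 5. → (13, 5)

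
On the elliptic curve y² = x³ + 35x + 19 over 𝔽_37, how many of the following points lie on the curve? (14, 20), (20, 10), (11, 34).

0

(14, 20): 20² ≡ 30, rhs ≡ 34 → off.
(20, 10): 10² ≡ 26, rhs ≡ 24 → off.
(11, 34): 34² ≡ 9, rhs ≡ 33 → off.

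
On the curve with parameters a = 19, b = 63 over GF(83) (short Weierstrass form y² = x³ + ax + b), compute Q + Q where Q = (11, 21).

(18, 26)

tangent at (11, 21): λ = (3·11² + 19)/(2·21) ≡ 50/42. 42⁻¹ ≡ 2 (mod 83) since 42·2 = 84 ≡ 1, so λ ≡ 50·2 ≡ 17.
  x = λ² - 11 - 11 = 289 - 22 ≡ 18; y = λ·(11 - 18) - 21 ≡ 26. → (18, 26)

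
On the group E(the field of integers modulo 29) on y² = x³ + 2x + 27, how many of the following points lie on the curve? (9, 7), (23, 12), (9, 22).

(9, 7): 7² ≡ 20, rhs ≡ 20 → on.
(23, 12): 12² ≡ 28, rhs ≡ 2 → off.
(9, 22): 22² ≡ 20, rhs ≡ 20 → on.

2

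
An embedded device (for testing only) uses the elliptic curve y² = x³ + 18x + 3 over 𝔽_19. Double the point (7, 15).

tangent at (7, 15): λ = (3·7² + 18)/(2·15) ≡ 13/11. 11⁻¹ ≡ 7 (mod 19), so λ ≡ 13·7 ≡ 15.
  x = λ² - 7 - 7 = 225 - 14 ≡ 2; y = λ·(7 - 2) - 15 ≡ 3. → (2, 3)

(2, 3)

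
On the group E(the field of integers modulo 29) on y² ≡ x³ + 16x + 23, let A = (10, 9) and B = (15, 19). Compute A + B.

(10, 9) + (15, 19). λ = (19 - 9)/(15 - 10) ≡ 10/5 mod 29. 5⁻¹ ≡ 6 (mod 29) since 5·6 = 30 ≡ 1, so λ ≡ 2.
  x = λ² - 10 - 15 = 4 - 25 ≡ 8; y = λ·(10 - 8) - 9 ≡ 24. → (8, 24)

(8, 24)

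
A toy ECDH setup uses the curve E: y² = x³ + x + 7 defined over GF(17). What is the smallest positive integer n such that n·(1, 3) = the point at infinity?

2P: tangent at (1, 3): λ = (3·1² + 1)/(2·3) ≡ 4/6. 6⁻¹ ≡ 3 (mod 17) since 6·3 = 18 ≡ 1, so λ ≡ 4·3 ≡ 12.
  x = λ² - 1 - 1 = 144 - 2 ≡ 6; y = λ·(1 - 6) - 3 ≡ 5. → (6, 5)
3P: (6, 5) + (1, 3). λ = (3 - 5)/(1 - 6) ≡ 15/12 mod 17. 12⁻¹ ≡ 10 (mod 17), so λ ≡ 14.
  x = λ² - 6 - 1 = 196 - 7 ≡ 2; y = λ·(6 - 2) - 5 ≡ 0. → (2, 0)
4P: (2, 0) + (1, 3). λ = (3 - 0)/(1 - 2) ≡ 3/16 mod 17. 16⁻¹ ≡ 16 (mod 17) since 16·16 = 256 ≡ 1, so λ ≡ 14.
  x = λ² - 2 - 1 = 196 - 3 ≡ 6; y = λ·(2 - 6) - 0 ≡ 12. → (6, 12)
5P: (6, 12) + (1, 3). λ = (3 - 12)/(1 - 6) ≡ 8/12 mod 17. 12⁻¹ ≡ 10 (mod 17), so λ ≡ 12.
  x = λ² - 6 - 1 = 144 - 7 ≡ 1; y = λ·(6 - 1) - 12 ≡ 14. → (1, 14)
6P: (1, 14) + (1, 3): same x and y₁ ≡ -y₂, so the sum is the point at infinity.
6P = the point at infinity, so the order is 6.

6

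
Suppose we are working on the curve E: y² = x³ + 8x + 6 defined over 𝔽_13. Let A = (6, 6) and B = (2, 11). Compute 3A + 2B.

(8, 7)

First 3A:
Repeated addition: build up to 3A.
2A: tangent at (6, 6): λ = (3·6² + 8)/(2·6) ≡ 12/12. 12⁻¹ ≡ 12 (mod 13), so λ ≡ 12·12 ≡ 1.
  x = λ² - 6 - 6 = 1 - 12 ≡ 2; y = λ·(6 - 2) - 6 ≡ 11. → (2, 11)
3A: (2, 11) + (6, 6). λ = (6 - 11)/(6 - 2) ≡ 8/4 mod 13. 4⁻¹ ≡ 10 (mod 13) since 4·10 = 40 ≡ 1, so λ ≡ 2.
  x = λ² - 2 - 6 = 4 - 8 ≡ 9; y = λ·(2 - 9) - 11 ≡ 1. → (9, 1)
3A = (9, 1).
Next 2B:
Repeated addition: build up to 2B.
2B: tangent at (2, 11): λ = (3·2² + 8)/(2·11) ≡ 7/9. 9⁻¹ ≡ 3 (mod 13) since 9·3 = 27 ≡ 1, so λ ≡ 7·3 ≡ 8.
  x = λ² - 2 - 2 = 64 - 4 ≡ 8; y = λ·(2 - 8) - 11 ≡ 6. → (8, 6)
2B = (8, 6).
Finally 3A + 2B:
(9, 1) + (8, 6). λ = (6 - 1)/(8 - 9) ≡ 5/12 mod 13. 12⁻¹ ≡ 12 (mod 13), so λ ≡ 8.
  x = λ² - 9 - 8 = 64 - 17 ≡ 8; y = λ·(9 - 8) - 1 ≡ 7. → (8, 7)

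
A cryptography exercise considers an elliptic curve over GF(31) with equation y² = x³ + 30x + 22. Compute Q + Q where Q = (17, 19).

tangent at (17, 19): λ = (3·17² + 30)/(2·19) ≡ 29/7. 7⁻¹ ≡ 9 (mod 31), so λ ≡ 29·9 ≡ 13.
  x = λ² - 17 - 17 = 169 - 34 ≡ 11; y = λ·(17 - 11) - 19 ≡ 28. → (11, 28)

(11, 28)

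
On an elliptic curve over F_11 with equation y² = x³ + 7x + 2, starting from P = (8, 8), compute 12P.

Double-and-add on 12 = (1100)₂. Start with P = (8, 8) for the leading 1-bit.
double: tangent at (8, 8): λ = (3·8² + 7)/(2·8) ≡ 1/5. 5⁻¹ ≡ 9 (mod 11), so λ ≡ 1·9 ≡ 9.
  x = λ² - 8 - 8 = 81 - 16 ≡ 10; y = λ·(8 - 10) - 8 ≡ 7. → (10, 7)
add P: (10, 7) + (8, 8). λ = (8 - 7)/(8 - 10) ≡ 1/9 mod 11. 9⁻¹ ≡ 5 (mod 11), so λ ≡ 5.
  x = λ² - 10 - 8 = 25 - 18 ≡ 7; y = λ·(10 - 7) - 7 ≡ 8. → (7, 8)
double: tangent at (7, 8): λ = (3·7² + 7)/(2·8) ≡ 0/5. 5⁻¹ ≡ 9 (mod 11), so λ ≡ 0·9 ≡ 0.
  x = λ² - 7 - 7 = 0 - 14 ≡ 8; y = λ·(7 - 8) - 8 ≡ 3. → (8, 3)
double: tangent at (8, 3): λ = (3·8² + 7)/(2·3) ≡ 1/6. 6⁻¹ ≡ 2 (mod 11), so λ ≡ 1·2 ≡ 2.
  x = λ² - 8 - 8 = 4 - 16 ≡ 10; y = λ·(8 - 10) - 3 ≡ 4. → (10, 4)

(10, 4)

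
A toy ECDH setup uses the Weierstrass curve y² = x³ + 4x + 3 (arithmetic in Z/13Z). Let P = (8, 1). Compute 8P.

O

Repeated addition: build up to 8P.
2P: tangent at (8, 1): λ = (3·8² + 4)/(2·1) ≡ 1/2. 2⁻¹ ≡ 7 (mod 13) since 2·7 = 14 ≡ 1, so λ ≡ 1·7 ≡ 7.
  x = λ² - 8 - 8 = 49 - 16 ≡ 7; y = λ·(8 - 7) - 1 ≡ 6. → (7, 6)
3P: (7, 6) + (8, 1). λ = (1 - 6)/(8 - 7) ≡ 8/1 mod 13. 1⁻¹ ≡ 1 (mod 13) since 1·1 = 1 ≡ 1, so λ ≡ 8.
  x = λ² - 7 - 8 = 64 - 15 ≡ 10; y = λ·(7 - 10) - 6 ≡ 9. → (10, 9)
4P: (10, 9) + (8, 1). λ = (1 - 9)/(8 - 10) ≡ 5/11 mod 13. 11⁻¹ ≡ 6 (mod 13) since 11·6 = 66 ≡ 1, so λ ≡ 4.
  x = λ² - 10 - 8 = 16 - 18 ≡ 11; y = λ·(10 - 11) - 9 ≡ 0. → (11, 0)
5P: (11, 0) + (8, 1). λ = (1 - 0)/(8 - 11) ≡ 1/10 mod 13. 10⁻¹ ≡ 4 (mod 13), so λ ≡ 4.
  x = λ² - 11 - 8 = 16 - 19 ≡ 10; y = λ·(11 - 10) - 0 ≡ 4. → (10, 4)
6P: (10, 4) + (8, 1). λ = (1 - 4)/(8 - 10) ≡ 10/11 mod 13. 11⁻¹ ≡ 6 (mod 13) since 11·6 = 66 ≡ 1, so λ ≡ 8.
  x = λ² - 10 - 8 = 64 - 18 ≡ 7; y = λ·(10 - 7) - 4 ≡ 7. → (7, 7)
7P: (7, 7) + (8, 1). λ = (1 - 7)/(8 - 7) ≡ 7/1 mod 13. 1⁻¹ ≡ 1 (mod 13), so λ ≡ 7.
  x = λ² - 7 - 8 = 49 - 15 ≡ 8; y = λ·(7 - 8) - 7 ≡ 12. → (8, 12)
8P: (8, 12) + (8, 1): same x and y₁ ≡ -y₂, so the sum is O.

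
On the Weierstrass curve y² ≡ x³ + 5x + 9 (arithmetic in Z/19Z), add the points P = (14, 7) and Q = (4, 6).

(5, 11)

(14, 7) + (4, 6). λ = (6 - 7)/(4 - 14) ≡ 18/9 mod 19. 9⁻¹ ≡ 17 (mod 19), so λ ≡ 2.
  x = λ² - 14 - 4 = 4 - 18 ≡ 5; y = λ·(14 - 5) - 7 ≡ 11. → (5, 11)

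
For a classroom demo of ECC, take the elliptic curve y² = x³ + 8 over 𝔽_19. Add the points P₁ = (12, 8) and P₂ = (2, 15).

(11, 16)

(12, 8) + (2, 15). λ = (15 - 8)/(2 - 12) ≡ 7/9 mod 19. 9⁻¹ ≡ 17 (mod 19) since 9·17 = 153 ≡ 1, so λ ≡ 5.
  x = λ² - 12 - 2 = 25 - 14 ≡ 11; y = λ·(12 - 11) - 8 ≡ 16. → (11, 16)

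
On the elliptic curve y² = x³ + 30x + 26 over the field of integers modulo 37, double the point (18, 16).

(28, 27)

tangent at (18, 16): λ = (3·18² + 30)/(2·16) ≡ 3/32. 32⁻¹ ≡ 22 (mod 37), so λ ≡ 3·22 ≡ 29.
  x = λ² - 18 - 18 = 841 - 36 ≡ 28; y = λ·(18 - 28) - 16 ≡ 27. → (28, 27)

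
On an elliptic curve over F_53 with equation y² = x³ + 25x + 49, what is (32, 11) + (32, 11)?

tangent at (32, 11): λ = (3·32² + 25)/(2·11) ≡ 23/22. 22⁻¹ ≡ 41 (mod 53), so λ ≡ 23·41 ≡ 42.
  x = λ² - 32 - 32 = 1764 - 64 ≡ 4; y = λ·(32 - 4) - 11 ≡ 52. → (4, 52)

(4, 52)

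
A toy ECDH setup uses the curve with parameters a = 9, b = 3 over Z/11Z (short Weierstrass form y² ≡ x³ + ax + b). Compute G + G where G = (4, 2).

tangent at (4, 2): λ = (3·4² + 9)/(2·2) ≡ 2/4. 4⁻¹ ≡ 3 (mod 11), so λ ≡ 2·3 ≡ 6.
  x = λ² - 4 - 4 = 36 - 8 ≡ 6; y = λ·(4 - 6) - 2 ≡ 8. → (6, 8)

(6, 8)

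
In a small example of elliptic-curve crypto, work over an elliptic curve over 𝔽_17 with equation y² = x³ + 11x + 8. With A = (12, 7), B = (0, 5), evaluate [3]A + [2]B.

First 3A:
Repeated addition: build up to 3A.
2A: tangent at (12, 7): λ = (3·12² + 11)/(2·7) ≡ 1/14. 14⁻¹ ≡ 11 (mod 17), so λ ≡ 1·11 ≡ 11.
  x = λ² - 12 - 12 = 121 - 24 ≡ 12; y = λ·(12 - 12) - 7 ≡ 10. → (12, 10)
3A: (12, 10) + (12, 7): same x and y₁ ≡ -y₂, so the sum is 𝒪.
3A = 𝒪.
Next 2B:
Repeated addition: build up to 2B.
2B: tangent at (0, 5): λ = (3·0² + 11)/(2·5) ≡ 11/10. 10⁻¹ ≡ 12 (mod 17), so λ ≡ 11·12 ≡ 13.
  x = λ² - 0 - 0 = 169 - 0 ≡ 16; y = λ·(0 - 16) - 5 ≡ 8. → (16, 8)
2B = (16, 8).
Finally 3A + 2B:
𝒪 + (16, 8) = (16, 8) (identity).

(16, 8)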